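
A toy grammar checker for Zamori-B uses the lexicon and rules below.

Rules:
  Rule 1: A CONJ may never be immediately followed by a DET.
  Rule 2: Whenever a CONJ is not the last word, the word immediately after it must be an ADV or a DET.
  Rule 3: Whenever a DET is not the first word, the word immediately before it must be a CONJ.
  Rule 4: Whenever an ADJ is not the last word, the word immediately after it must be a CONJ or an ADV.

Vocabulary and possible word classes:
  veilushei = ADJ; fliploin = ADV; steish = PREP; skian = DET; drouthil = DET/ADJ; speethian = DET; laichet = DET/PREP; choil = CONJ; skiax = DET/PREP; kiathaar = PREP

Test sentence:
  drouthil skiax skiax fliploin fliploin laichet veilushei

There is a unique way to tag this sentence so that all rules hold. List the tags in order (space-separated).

Candidates per position — 1:drouthil {DET,ADJ}; 2:skiax {DET,PREP}; 3:skiax {DET,PREP}; 4:fliploin {ADV}; 5:fliploin {ADV}; 6:laichet {DET,PREP}; 7:veilushei {ADJ}.
If word 1 were ADJ, no tagging could satisfy rule 4; so word 1 is DET.
If word 2 were DET, no tagging could satisfy rule 3; so word 2 is PREP.
If word 3 were DET, no tagging could satisfy rule 3; so word 3 is PREP.
If word 6 were DET, no tagging could satisfy rule 3; so word 6 is PREP.
The unique satisfying tagging is: DET PREP PREP ADV ADV PREP ADJ.
Verifying each rule — rule 1 ok; rule 2 ok; rule 3 ok; rule 4 ok.

DET PREP PREP ADV ADV PREP ADJ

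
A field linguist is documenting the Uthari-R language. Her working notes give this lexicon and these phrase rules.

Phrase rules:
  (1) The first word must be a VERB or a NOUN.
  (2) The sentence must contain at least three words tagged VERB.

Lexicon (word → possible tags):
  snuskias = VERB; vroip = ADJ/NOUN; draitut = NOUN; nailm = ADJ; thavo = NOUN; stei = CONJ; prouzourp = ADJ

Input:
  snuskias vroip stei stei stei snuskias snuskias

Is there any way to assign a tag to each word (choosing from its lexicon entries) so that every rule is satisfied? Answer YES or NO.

YES

Candidates per position — 1:snuskias {VERB}; 2:vroip {ADJ,NOUN}; 3:stei {CONJ}; 4:stei {CONJ}; 5:stei {CONJ}; 6:snuskias {VERB}; 7:snuskias {VERB}.
One satisfying assignment: VERB ADJ CONJ CONJ CONJ VERB VERB.
Checking: rule 1 ✓; rule 2 ✓.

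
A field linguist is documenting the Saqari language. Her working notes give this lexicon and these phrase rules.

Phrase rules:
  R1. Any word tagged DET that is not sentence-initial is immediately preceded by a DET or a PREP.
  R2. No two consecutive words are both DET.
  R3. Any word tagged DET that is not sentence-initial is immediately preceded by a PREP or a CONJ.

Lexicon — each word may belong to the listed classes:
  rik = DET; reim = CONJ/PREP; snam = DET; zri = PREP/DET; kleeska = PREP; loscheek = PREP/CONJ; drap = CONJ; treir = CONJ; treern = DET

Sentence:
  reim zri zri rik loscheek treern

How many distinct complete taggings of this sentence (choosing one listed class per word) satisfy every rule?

3

Candidates per position — 1:reim {CONJ,PREP}; 2:zri {PREP,DET}; 3:zri {PREP,DET}; 4:rik {DET}; 5:loscheek {PREP,CONJ}; 6:treern {DET}.
There are 16 candidate sequences in total.
The sequences that satisfy every rule: CONJ PREP PREP DET PREP DET; PREP PREP PREP DET PREP DET; PREP DET PREP DET PREP DET.
Count = 3.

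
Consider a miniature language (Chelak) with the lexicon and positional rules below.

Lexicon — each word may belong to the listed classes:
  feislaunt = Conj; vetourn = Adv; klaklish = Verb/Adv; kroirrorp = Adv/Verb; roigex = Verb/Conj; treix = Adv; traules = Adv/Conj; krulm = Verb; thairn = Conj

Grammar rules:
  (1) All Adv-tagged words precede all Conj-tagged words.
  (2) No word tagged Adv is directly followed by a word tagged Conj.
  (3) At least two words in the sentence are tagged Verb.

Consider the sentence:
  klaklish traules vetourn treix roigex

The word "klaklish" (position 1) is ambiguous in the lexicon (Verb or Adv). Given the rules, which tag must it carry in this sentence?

Verb

Candidates per position — 1:klaklish {Verb,Adv}; 2:traules {Adv,Conj}; 3:vetourn {Adv}; 4:treix {Adv}; 5:roigex {Verb,Conj}.
Position 1: tagging it Adv would leave rule 3 unsatisfiable, so it must be Verb.
Position 2: tagging it Conj would leave rule 1 unsatisfiable, so it must be Adv.
Position 5: tagging it Conj would leave rule 2 unsatisfiable, so it must be Verb.
That leaves exactly one tagging: Verb Adv Adv Adv Verb.
Verifying each rule — rule 1 satisfied; rule 2 satisfied; rule 3 satisfied.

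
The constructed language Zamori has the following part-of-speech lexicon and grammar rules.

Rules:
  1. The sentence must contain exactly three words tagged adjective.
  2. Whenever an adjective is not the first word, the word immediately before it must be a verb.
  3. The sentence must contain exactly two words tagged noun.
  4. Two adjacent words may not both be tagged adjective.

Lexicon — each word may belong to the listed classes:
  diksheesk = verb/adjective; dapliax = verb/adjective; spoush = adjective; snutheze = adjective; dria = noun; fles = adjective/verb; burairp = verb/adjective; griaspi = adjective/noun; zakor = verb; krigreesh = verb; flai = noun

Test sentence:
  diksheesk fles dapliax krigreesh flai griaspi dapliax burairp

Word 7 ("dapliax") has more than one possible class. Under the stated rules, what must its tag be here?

verb

Candidates per position — 1:diksheesk {verb,adjective}; 2:fles {adjective,verb}; 3:dapliax {verb,adjective}; 4:krigreesh {verb}; 5:flai {noun}; 6:griaspi {adjective,noun}; 7:dapliax {verb,adjective}; 8:burairp {verb,adjective}.
At position 6, choosing adjective makes rule 2 impossible to satisfy; hence noun.
At position 7, choosing adjective makes rule 2 impossible to satisfy; hence verb.
The remaining ambiguous positions (1, 2, 3, 8) are resolved jointly — only one combination satisfies every rule.
The unique satisfying tagging is: adjective verb adjective verb noun noun verb adjective.
Check: rule 1 holds; rule 2 holds; rule 3 holds; rule 4 holds.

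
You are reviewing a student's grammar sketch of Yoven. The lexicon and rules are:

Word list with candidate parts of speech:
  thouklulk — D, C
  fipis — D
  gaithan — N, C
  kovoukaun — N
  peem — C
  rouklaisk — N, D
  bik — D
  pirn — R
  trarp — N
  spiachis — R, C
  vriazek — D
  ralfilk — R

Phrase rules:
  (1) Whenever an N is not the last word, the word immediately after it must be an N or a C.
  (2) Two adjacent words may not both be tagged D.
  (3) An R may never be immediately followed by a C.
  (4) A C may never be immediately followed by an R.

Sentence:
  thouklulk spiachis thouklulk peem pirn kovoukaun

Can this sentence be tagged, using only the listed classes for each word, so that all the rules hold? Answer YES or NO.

NO

Candidates per position — 1:thouklulk {D,C}; 2:spiachis {R,C}; 3:thouklulk {D,C}; 4:peem {C}; 5:pirn {R}; 6:kovoukaun {N}.
Rule 4 cannot be satisfied by any choice of tags from the lexicon.
So there is no consistent tagging.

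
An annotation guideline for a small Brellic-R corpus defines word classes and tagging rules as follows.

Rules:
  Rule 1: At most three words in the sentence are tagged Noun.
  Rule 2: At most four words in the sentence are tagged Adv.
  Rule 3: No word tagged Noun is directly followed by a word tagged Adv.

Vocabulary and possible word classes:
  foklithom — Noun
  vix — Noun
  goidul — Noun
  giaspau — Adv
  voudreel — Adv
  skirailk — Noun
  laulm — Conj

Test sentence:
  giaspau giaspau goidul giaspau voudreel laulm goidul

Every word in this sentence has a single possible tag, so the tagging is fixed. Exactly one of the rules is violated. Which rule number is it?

3

Fixed tagging: Adv Adv Noun Adv Adv Conj Noun.
Checking each rule: R1 ok, R2 ok, R3 fails.
Only rule 3 fails.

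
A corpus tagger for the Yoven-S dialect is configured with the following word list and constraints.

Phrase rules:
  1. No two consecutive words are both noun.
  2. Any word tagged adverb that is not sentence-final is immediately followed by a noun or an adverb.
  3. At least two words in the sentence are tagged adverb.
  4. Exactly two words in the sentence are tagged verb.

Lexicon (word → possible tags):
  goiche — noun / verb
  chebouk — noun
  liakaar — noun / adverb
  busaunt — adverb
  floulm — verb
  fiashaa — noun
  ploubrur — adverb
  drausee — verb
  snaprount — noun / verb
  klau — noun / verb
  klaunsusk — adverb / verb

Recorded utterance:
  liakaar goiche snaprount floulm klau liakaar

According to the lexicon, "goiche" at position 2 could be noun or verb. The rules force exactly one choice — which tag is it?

Candidates per position — 1:liakaar {noun,adverb}; 2:goiche {noun,verb}; 3:snaprount {noun,verb}; 4:floulm {verb}; 5:klau {noun,verb}; 6:liakaar {noun,adverb}.
If word 1 were noun, no tagging could satisfy rule 3; so word 1 is adverb.
If word 2 were verb, no tagging could satisfy rule 2; so word 2 is noun.
If word 3 were noun, no tagging could satisfy rule 1; so word 3 is verb.
If word 5 were verb, no tagging could satisfy rule 4; so word 5 is noun.
If word 6 were noun, no tagging could satisfy rule 1; so word 6 is adverb.
The only consistent sequence is: adverb noun verb verb noun adverb.
Verifying each rule — rule 1 holds; rule 2 holds; rule 3 holds; rule 4 holds.

noun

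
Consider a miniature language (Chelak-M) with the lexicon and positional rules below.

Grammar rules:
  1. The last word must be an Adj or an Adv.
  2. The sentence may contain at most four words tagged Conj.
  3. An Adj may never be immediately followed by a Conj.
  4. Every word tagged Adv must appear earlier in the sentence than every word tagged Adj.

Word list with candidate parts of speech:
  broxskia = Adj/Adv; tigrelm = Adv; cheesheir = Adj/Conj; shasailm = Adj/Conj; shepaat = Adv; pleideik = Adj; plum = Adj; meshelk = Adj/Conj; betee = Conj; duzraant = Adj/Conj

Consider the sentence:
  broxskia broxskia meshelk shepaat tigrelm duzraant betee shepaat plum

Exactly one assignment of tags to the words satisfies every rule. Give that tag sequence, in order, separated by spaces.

Candidates per position — 1:broxskia {Adj,Adv}; 2:broxskia {Adj,Adv}; 3:meshelk {Adj,Conj}; 4:shepaat {Adv}; 5:tigrelm {Adv}; 6:duzraant {Adj,Conj}; 7:betee {Conj}; 8:shepaat {Adv}; 9:plum {Adj}.
Position 1: Adj is ruled out by rule 4; that leaves Adv.
Position 2: Adj is ruled out by rule 4; that leaves Adv.
Position 3: Adj is ruled out by rule 4; that leaves Conj.
Position 6: Adj is ruled out by rule 3; that leaves Conj.
That leaves exactly one tagging: Adv Adv Conj Adv Adv Conj Conj Adv Adj.
Verifying each rule — rule 1 ok; rule 2 ok; rule 3 ok; rule 4 ok.

Adv Adv Conj Adv Adv Conj Conj Adv Adj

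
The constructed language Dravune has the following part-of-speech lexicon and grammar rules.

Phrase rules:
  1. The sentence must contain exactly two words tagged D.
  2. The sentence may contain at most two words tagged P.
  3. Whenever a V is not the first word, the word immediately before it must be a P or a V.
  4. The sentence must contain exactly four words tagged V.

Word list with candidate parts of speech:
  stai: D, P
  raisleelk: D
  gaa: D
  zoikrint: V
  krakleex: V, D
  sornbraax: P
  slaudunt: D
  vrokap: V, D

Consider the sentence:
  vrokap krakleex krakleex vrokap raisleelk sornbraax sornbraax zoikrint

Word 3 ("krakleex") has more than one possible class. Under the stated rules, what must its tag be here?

Candidates per position — 1:vrokap {V,D}; 2:krakleex {V,D}; 3:krakleex {V,D}; 4:vrokap {V,D}; 5:raisleelk {D}; 6:sornbraax {P}; 7:sornbraax {P}; 8:zoikrint {V}.
Position 3: the remaining choice is settled jointly with positions 1, 2, 4 — only V at position 3 is part of a tagging that satisfies every rule.
The unique satisfying tagging is: V V V D D P P V.
Checking: rule 1 ✓; rule 2 ✓; rule 3 ✓; rule 4 ✓.

V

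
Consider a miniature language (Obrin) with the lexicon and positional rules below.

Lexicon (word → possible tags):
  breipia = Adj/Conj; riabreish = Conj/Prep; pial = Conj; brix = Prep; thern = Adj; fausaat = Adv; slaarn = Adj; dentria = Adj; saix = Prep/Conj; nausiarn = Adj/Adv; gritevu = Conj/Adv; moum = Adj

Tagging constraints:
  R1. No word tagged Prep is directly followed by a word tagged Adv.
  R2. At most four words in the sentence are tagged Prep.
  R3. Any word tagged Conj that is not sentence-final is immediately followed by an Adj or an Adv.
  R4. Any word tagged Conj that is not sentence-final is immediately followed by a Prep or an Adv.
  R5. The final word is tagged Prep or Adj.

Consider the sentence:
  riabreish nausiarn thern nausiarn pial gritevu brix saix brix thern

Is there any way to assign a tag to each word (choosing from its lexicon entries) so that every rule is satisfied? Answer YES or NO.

YES

Candidates per position — 1:riabreish {Conj,Prep}; 2:nausiarn {Adj,Adv}; 3:thern {Adj}; 4:nausiarn {Adj,Adv}; 5:pial {Conj}; 6:gritevu {Conj,Adv}; 7:brix {Prep}; 8:saix {Prep,Conj}; 9:brix {Prep}; 10:thern {Adj}.
One satisfying assignment: Prep Adj Adj Adj Conj Adv Prep Prep Prep Adj.
Checking: rule 1 holds; rule 2 holds; rule 3 holds; rule 4 holds; rule 5 holds.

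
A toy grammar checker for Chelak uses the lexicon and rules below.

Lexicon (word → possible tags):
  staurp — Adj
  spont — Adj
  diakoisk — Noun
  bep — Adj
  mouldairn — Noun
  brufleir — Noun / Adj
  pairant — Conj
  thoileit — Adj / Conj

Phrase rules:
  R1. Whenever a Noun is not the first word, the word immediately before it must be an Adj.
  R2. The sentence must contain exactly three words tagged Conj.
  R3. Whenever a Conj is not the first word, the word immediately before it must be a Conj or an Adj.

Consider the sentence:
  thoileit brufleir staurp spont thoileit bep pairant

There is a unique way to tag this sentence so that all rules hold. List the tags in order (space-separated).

Candidates per position — 1:thoileit {Adj,Conj}; 2:brufleir {Noun,Adj}; 3:staurp {Adj}; 4:spont {Adj}; 5:thoileit {Adj,Conj}; 6:bep {Adj}; 7:pairant {Conj}.
Word 1 cannot be Adj — rule 2 would then fail for every completion. It is Conj.
Word 2 cannot be Noun — rule 1 would then fail for every completion. It is Adj.
Word 5 cannot be Adj — rule 2 would then fail for every completion. It is Conj.
That leaves exactly one tagging: Conj Adj Adj Adj Conj Adj Conj.
Verifying each rule — rule 1 satisfied; rule 2 satisfied; rule 3 satisfied.

Conj Adj Adj Adj Conj Adj Conj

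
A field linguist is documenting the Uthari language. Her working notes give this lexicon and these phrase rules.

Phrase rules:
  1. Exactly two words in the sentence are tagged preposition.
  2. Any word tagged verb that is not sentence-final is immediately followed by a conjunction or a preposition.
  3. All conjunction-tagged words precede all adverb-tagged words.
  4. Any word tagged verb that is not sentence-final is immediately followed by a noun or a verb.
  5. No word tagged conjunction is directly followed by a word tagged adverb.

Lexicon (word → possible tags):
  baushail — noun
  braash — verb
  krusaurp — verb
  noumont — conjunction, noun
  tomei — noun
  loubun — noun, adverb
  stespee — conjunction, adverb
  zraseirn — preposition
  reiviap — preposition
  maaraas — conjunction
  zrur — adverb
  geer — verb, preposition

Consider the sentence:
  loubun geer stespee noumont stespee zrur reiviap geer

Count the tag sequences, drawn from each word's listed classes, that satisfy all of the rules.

Candidates per position — 1:loubun {noun,adverb}; 2:geer {verb,preposition}; 3:stespee {conjunction,adverb}; 4:noumont {conjunction,noun}; 5:stespee {conjunction,adverb}; 6:zrur {adverb}; 7:reiviap {preposition}; 8:geer {verb,preposition}.
There are 64 candidate sequences in total.
The sequences that satisfy every rule: noun preposition conjunction noun adverb adverb preposition verb; noun preposition adverb noun adverb adverb preposition verb; adverb preposition adverb noun adverb adverb preposition verb.
Count = 3.

3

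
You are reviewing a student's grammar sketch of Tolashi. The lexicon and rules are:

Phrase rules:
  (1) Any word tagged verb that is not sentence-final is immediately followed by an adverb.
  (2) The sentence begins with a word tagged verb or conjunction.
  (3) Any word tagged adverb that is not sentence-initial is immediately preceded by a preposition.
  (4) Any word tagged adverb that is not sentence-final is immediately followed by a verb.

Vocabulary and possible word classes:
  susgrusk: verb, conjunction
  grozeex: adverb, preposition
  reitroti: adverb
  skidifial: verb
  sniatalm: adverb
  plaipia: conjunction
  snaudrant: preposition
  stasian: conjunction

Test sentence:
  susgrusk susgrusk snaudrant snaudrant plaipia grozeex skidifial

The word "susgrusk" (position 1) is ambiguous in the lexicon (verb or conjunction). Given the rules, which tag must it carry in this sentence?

Candidates per position — 1:susgrusk {verb,conjunction}; 2:susgrusk {verb,conjunction}; 3:snaudrant {preposition}; 4:snaudrant {preposition}; 5:plaipia {conjunction}; 6:grozeex {adverb,preposition}; 7:skidifial {verb}.
Word 1 cannot be verb — rule 1 would then fail for every completion. It is conjunction.
Word 2 cannot be verb — rule 1 would then fail for every completion. It is conjunction.
Word 6 cannot be adverb — rule 3 would then fail for every completion. It is preposition.
That leaves exactly one tagging: conjunction conjunction preposition preposition conjunction preposition verb.
Verifying each rule — rule 1 ok; rule 2 ok; rule 3 ok; rule 4 ok.

conjunction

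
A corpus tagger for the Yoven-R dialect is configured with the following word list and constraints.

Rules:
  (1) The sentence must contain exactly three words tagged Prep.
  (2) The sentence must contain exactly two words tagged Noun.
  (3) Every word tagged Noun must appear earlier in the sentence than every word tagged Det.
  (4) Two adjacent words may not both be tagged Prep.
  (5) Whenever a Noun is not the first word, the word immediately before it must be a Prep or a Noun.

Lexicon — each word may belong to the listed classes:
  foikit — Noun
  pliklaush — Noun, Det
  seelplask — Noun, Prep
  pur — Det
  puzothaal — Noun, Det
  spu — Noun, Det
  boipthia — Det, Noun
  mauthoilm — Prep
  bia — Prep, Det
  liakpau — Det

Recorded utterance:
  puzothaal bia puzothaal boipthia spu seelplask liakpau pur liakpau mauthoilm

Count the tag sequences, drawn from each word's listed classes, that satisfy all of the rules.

Candidates per position — 1:puzothaal {Noun,Det}; 2:bia {Prep,Det}; 3:puzothaal {Noun,Det}; 4:boipthia {Det,Noun}; 5:spu {Noun,Det}; 6:seelplask {Noun,Prep}; 7:liakpau {Det}; 8:pur {Det}; 9:liakpau {Det}; 10:mauthoilm {Prep}.
There are 64 candidate sequences in total.
The sequences that satisfy every rule: Noun Prep Noun Det Det Prep Det Det Det Prep.
Count = 1.

1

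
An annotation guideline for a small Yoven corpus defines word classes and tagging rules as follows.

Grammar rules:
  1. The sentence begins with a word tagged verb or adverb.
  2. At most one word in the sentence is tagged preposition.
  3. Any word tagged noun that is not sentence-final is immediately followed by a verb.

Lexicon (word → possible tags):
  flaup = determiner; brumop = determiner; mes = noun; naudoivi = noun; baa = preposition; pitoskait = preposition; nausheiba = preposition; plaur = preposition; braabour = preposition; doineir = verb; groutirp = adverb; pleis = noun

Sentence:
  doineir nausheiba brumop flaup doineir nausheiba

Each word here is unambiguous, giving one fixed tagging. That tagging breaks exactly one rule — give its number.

2

Fixed tagging: verb preposition determiner determiner verb preposition.
Applying the rules: R1 ok, R2 fails, R3 ok.
Only rule 2 fails.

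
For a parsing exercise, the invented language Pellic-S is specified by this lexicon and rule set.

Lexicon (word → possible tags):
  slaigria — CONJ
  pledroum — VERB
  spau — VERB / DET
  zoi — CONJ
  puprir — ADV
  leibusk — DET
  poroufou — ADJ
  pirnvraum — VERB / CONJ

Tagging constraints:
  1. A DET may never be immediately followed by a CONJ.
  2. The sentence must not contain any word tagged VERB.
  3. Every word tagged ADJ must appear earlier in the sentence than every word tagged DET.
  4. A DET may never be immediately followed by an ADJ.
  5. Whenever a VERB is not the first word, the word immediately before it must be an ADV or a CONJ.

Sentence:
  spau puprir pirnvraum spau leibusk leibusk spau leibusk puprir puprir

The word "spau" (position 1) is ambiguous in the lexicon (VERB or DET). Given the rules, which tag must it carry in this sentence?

DET

Candidates per position — 1:spau {VERB,DET}; 2:puprir {ADV}; 3:pirnvraum {VERB,CONJ}; 4:spau {VERB,DET}; 5:leibusk {DET}; 6:leibusk {DET}; 7:spau {VERB,DET}; 8:leibusk {DET}; 9:puprir {ADV}; 10:puprir {ADV}.
Position 1: tagging it VERB would leave rule 2 unsatisfiable, so it must be DET.
Position 3: tagging it VERB would leave rule 2 unsatisfiable, so it must be CONJ.
Position 4: tagging it VERB would leave rule 2 unsatisfiable, so it must be DET.
Position 7: tagging it VERB would leave rule 2 unsatisfiable, so it must be DET.
That leaves exactly one tagging: DET ADV CONJ DET DET DET DET DET ADV ADV.
Verifying each rule — rule 1 satisfied; rule 2 satisfied; rule 3 satisfied; rule 4 satisfied; rule 5 satisfied.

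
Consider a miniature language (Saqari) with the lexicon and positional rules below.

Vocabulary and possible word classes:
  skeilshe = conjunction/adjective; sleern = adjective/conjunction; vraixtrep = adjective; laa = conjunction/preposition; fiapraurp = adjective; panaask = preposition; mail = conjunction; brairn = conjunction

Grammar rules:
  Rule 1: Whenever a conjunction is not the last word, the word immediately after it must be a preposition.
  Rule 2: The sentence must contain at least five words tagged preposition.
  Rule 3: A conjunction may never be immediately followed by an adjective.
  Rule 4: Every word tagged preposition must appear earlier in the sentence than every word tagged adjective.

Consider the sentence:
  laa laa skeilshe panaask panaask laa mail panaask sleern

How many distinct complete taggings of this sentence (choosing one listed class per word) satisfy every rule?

4

Candidates per position — 1:laa {conjunction,preposition}; 2:laa {conjunction,preposition}; 3:skeilshe {conjunction,adjective}; 4:panaask {preposition}; 5:panaask {preposition}; 6:laa {conjunction,preposition}; 7:mail {conjunction}; 8:panaask {preposition}; 9:sleern {adjective,conjunction}.
There are 32 candidate sequences in total.
The sequences that satisfy every rule: conjunction preposition conjunction preposition preposition preposition conjunction preposition adjective; conjunction preposition conjunction preposition preposition preposition conjunction preposition conjunction; preposition preposition conjunction preposition preposition preposition conjunction preposition adjective; preposition preposition conjunction preposition preposition preposition conjunction preposition conjunction.
Count = 4.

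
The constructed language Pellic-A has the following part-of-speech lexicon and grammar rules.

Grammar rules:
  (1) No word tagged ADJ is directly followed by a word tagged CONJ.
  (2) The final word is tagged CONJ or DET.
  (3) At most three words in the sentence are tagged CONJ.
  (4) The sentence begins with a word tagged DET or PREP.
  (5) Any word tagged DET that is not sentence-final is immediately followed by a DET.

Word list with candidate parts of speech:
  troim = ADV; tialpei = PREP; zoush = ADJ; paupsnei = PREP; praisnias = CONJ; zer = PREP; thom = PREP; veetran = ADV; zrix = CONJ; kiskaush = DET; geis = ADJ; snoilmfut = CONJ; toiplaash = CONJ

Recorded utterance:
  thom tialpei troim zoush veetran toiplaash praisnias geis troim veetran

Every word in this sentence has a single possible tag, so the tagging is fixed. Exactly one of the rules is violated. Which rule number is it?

2

Fixed tagging: PREP PREP ADV ADJ ADV CONJ CONJ ADJ ADV ADV.
Checking each rule: R1 pass, R2 fail, R3 pass, R4 pass, R5 pass.
Only rule 2 fails.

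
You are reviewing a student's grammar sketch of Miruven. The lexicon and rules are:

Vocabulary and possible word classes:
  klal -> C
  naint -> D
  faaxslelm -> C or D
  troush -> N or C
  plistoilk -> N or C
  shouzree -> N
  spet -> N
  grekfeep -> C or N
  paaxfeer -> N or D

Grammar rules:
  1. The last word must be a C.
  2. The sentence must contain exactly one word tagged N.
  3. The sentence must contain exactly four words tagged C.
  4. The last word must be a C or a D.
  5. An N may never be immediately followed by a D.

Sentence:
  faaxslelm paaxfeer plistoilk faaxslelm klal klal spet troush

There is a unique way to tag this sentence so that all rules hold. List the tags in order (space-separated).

D D C D C C N C

Candidates per position — 1:faaxslelm {C,D}; 2:paaxfeer {N,D}; 3:plistoilk {N,C}; 4:faaxslelm {C,D}; 5:klal {C}; 6:klal {C}; 7:spet {N}; 8:troush {N,C}.
If word 2 were N, no tagging could satisfy rule 2; so word 2 is D.
If word 3 were N, no tagging could satisfy rule 2; so word 3 is C.
If word 8 were N, no tagging could satisfy rule 1; so word 8 is C.
If word 1 were C, no tagging could satisfy rule 3; so word 1 is D.
If word 4 were C, no tagging could satisfy rule 3; so word 4 is D.
The only consistent sequence is: D D C D C C N C.
Rule-by-rule: rule 1 ✓; rule 2 ✓; rule 3 ✓; rule 4 ✓; rule 5 ✓.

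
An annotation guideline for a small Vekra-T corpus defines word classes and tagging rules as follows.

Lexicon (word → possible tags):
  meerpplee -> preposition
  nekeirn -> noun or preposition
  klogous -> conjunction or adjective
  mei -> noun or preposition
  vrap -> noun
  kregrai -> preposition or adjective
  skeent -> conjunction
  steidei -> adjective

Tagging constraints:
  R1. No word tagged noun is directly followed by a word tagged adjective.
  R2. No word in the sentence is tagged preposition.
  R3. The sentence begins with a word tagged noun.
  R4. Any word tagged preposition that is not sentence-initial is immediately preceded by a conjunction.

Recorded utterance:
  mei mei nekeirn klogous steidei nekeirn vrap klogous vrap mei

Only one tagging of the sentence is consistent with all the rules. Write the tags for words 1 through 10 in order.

noun noun noun conjunction adjective noun noun conjunction noun noun

Candidates per position — 1:mei {noun,preposition}; 2:mei {noun,preposition}; 3:nekeirn {noun,preposition}; 4:klogous {conjunction,adjective}; 5:steidei {adjective}; 6:nekeirn {noun,preposition}; 7:vrap {noun}; 8:klogous {conjunction,adjective}; 9:vrap {noun}; 10:mei {noun,preposition}.
If word 1 were preposition, no tagging could satisfy rule 2; so word 1 is noun.
If word 2 were preposition, no tagging could satisfy rule 2; so word 2 is noun.
If word 3 were preposition, no tagging could satisfy rule 2; so word 3 is noun.
If word 4 were adjective, no tagging could satisfy rule 1; so word 4 is conjunction.
If word 6 were preposition, no tagging could satisfy rule 2; so word 6 is noun.
If word 8 were adjective, no tagging could satisfy rule 1; so word 8 is conjunction.
If word 10 were preposition, no tagging could satisfy rule 2; so word 10 is noun.
The unique satisfying tagging is: noun noun noun conjunction adjective noun noun conjunction noun noun.
Verifying each rule — rule 1 holds; rule 2 holds; rule 3 holds; rule 4 holds.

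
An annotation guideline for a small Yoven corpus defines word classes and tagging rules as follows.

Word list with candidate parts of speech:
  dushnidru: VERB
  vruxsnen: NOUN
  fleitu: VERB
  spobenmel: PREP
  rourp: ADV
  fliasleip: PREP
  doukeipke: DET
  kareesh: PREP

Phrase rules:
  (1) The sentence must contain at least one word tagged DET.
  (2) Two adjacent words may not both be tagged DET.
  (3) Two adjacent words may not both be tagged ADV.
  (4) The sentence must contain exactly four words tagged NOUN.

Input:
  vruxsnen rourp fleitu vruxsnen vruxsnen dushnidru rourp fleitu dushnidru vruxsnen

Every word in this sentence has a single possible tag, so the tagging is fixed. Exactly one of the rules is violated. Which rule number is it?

Fixed tagging: NOUN ADV VERB NOUN NOUN VERB ADV VERB VERB NOUN.
Checking each rule: R1 fails, R2 ok, R3 ok, R4 ok.
Only rule 1 fails.

1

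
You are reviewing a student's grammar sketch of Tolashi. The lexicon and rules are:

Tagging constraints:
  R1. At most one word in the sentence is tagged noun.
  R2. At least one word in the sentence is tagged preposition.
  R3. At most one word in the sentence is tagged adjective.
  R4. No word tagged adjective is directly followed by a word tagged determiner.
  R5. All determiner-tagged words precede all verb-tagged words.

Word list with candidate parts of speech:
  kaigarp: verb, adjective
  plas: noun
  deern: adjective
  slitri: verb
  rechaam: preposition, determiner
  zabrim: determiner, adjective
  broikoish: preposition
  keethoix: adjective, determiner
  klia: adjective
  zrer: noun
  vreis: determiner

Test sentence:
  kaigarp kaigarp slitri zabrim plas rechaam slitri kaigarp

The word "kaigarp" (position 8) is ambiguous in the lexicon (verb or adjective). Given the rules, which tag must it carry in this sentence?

verb

Candidates per position — 1:kaigarp {verb,adjective}; 2:kaigarp {verb,adjective}; 3:slitri {verb}; 4:zabrim {determiner,adjective}; 5:plas {noun}; 6:rechaam {preposition,determiner}; 7:slitri {verb}; 8:kaigarp {verb,adjective}.
Word 4 cannot be determiner — rule 5 would then fail for every completion. It is adjective.
Word 6 cannot be determiner — rule 2 would then fail for every completion. It is preposition.
Word 8 cannot be adjective — rule 3 would then fail for every completion. It is verb.
Word 1 cannot be adjective — rule 3 would then fail for every completion. It is verb.
Word 2 cannot be adjective — rule 3 would then fail for every completion. It is verb.
That leaves exactly one tagging: verb verb verb adjective noun preposition verb verb.
Verifying each rule — rule 1 satisfied; rule 2 satisfied; rule 3 satisfied; rule 4 satisfied; rule 5 satisfied.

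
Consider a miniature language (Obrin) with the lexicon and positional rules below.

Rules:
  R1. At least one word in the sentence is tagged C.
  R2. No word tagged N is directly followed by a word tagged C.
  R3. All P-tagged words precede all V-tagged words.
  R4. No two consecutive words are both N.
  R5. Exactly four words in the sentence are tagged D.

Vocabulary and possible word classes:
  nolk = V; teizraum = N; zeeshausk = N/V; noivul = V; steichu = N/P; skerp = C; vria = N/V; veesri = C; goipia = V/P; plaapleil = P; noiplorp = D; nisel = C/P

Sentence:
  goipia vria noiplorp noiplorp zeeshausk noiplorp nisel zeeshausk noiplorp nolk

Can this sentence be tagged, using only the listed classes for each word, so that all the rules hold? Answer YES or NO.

Candidates per position — 1:goipia {V,P}; 2:vria {N,V}; 3:noiplorp {D}; 4:noiplorp {D}; 5:zeeshausk {N,V}; 6:noiplorp {D}; 7:nisel {C,P}; 8:zeeshausk {N,V}; 9:noiplorp {D}; 10:nolk {V}.
One satisfying assignment: P N D D N D C V D V.
Check: rule 1 ok; rule 2 ok; rule 3 ok; rule 4 ok; rule 5 ok.

YES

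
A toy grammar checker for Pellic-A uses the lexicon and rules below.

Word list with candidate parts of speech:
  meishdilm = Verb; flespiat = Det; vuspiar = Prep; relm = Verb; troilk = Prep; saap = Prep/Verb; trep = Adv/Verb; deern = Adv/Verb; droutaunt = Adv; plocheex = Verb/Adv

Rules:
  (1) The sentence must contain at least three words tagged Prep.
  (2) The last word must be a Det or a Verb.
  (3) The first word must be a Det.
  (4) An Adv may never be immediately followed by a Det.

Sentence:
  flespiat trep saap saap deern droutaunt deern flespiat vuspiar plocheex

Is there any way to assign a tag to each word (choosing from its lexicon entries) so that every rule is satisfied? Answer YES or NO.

YES

Candidates per position — 1:flespiat {Det}; 2:trep {Adv,Verb}; 3:saap {Prep,Verb}; 4:saap {Prep,Verb}; 5:deern {Adv,Verb}; 6:droutaunt {Adv}; 7:deern {Adv,Verb}; 8:flespiat {Det}; 9:vuspiar {Prep}; 10:plocheex {Verb,Adv}.
One satisfying assignment: Det Adv Prep Prep Adv Adv Verb Det Prep Verb.
Verifying each rule — rule 1 satisfied; rule 2 satisfied; rule 3 satisfied; rule 4 satisfied.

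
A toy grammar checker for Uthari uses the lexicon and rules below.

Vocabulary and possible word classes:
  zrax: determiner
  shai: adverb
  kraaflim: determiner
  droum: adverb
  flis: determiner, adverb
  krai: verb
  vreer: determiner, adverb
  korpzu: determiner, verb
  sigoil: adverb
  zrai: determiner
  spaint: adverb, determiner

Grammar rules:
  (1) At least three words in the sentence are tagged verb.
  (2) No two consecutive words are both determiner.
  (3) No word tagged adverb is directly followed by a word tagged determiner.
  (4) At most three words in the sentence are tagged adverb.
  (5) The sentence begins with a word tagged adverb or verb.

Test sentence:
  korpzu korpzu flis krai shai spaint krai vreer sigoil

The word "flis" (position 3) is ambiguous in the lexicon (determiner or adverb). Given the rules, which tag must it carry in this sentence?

determiner

Candidates per position — 1:korpzu {determiner,verb}; 2:korpzu {determiner,verb}; 3:flis {determiner,adverb}; 4:krai {verb}; 5:shai {adverb}; 6:spaint {adverb,determiner}; 7:krai {verb}; 8:vreer {determiner,adverb}; 9:sigoil {adverb}.
At position 1, choosing determiner makes rule 5 impossible to satisfy; hence verb.
At position 6, choosing determiner makes rule 3 impossible to satisfy; hence adverb.
At position 8, choosing adverb makes rule 4 impossible to satisfy; hence determiner.
At position 3, choosing adverb makes rule 4 impossible to satisfy; hence determiner.
At position 2, choosing determiner makes rule 2 impossible to satisfy; hence verb.
The unique satisfying tagging is: verb verb determiner verb adverb adverb verb determiner adverb.
Checking: rule 1 ✓; rule 2 ✓; rule 3 ✓; rule 4 ✓; rule 5 ✓.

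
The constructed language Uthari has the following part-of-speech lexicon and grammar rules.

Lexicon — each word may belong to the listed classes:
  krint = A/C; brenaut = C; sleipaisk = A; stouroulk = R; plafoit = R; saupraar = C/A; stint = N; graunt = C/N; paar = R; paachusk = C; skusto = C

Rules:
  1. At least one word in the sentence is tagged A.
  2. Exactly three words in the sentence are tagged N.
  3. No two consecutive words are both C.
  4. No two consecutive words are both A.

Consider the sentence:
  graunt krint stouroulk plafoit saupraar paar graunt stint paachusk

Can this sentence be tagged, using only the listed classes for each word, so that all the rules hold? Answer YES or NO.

YES

Candidates per position — 1:graunt {C,N}; 2:krint {A,C}; 3:stouroulk {R}; 4:plafoit {R}; 5:saupraar {C,A}; 6:paar {R}; 7:graunt {C,N}; 8:stint {N}; 9:paachusk {C}.
One satisfying assignment: N A R R C R N N C.
Rule-by-rule: rule 1 ✓; rule 2 ✓; rule 3 ✓; rule 4 ✓.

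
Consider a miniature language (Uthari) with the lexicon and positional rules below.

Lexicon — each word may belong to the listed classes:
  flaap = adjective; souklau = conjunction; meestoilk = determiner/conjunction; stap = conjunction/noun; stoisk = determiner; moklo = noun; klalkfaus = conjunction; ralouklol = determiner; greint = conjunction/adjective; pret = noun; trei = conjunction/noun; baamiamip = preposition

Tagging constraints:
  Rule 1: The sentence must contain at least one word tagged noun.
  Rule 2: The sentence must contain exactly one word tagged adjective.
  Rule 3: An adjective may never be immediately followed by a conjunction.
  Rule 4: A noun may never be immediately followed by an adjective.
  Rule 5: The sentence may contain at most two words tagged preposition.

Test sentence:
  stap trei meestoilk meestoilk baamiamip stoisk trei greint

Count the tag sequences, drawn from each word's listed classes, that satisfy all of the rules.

12

Candidates per position — 1:stap {conjunction,noun}; 2:trei {conjunction,noun}; 3:meestoilk {determiner,conjunction}; 4:meestoilk {determiner,conjunction}; 5:baamiamip {preposition}; 6:stoisk {determiner}; 7:trei {conjunction,noun}; 8:greint {conjunction,adjective}.
There are 64 candidate sequences in total.
Checking each against the rules leaves 12 sequences.
Count = 12.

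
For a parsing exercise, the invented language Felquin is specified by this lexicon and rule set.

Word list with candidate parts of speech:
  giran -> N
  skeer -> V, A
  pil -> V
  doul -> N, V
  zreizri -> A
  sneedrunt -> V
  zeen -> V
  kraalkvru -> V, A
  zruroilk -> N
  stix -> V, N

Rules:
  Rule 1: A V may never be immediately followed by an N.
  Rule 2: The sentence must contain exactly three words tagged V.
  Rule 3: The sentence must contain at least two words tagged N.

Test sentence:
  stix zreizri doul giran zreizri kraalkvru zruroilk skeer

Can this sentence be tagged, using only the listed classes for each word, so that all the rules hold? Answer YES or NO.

Candidates per position — 1:stix {V,N}; 2:zreizri {A}; 3:doul {N,V}; 4:giran {N}; 5:zreizri {A}; 6:kraalkvru {V,A}; 7:zruroilk {N}; 8:skeer {V,A}.
Every candidate sequence violates at least one rule; no consistent tagging exists.

NO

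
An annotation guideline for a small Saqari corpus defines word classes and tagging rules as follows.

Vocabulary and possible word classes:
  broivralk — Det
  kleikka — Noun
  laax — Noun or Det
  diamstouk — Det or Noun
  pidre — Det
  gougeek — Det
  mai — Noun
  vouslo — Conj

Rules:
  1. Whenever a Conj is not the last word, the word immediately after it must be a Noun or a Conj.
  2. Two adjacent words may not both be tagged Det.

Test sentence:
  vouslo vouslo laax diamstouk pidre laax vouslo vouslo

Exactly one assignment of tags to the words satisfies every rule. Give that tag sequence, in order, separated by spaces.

Candidates per position — 1:vouslo {Conj}; 2:vouslo {Conj}; 3:laax {Noun,Det}; 4:diamstouk {Det,Noun}; 5:pidre {Det}; 6:laax {Noun,Det}; 7:vouslo {Conj}; 8:vouslo {Conj}.
If word 3 were Det, no tagging could satisfy rule 1; so word 3 is Noun.
If word 4 were Det, no tagging could satisfy rule 2; so word 4 is Noun.
If word 6 were Det, no tagging could satisfy rule 2; so word 6 is Noun.
The only consistent sequence is: Conj Conj Noun Noun Det Noun Conj Conj.
Verifying each rule — rule 1 ✓; rule 2 ✓.

Conj Conj Noun Noun Det Noun Conj Conj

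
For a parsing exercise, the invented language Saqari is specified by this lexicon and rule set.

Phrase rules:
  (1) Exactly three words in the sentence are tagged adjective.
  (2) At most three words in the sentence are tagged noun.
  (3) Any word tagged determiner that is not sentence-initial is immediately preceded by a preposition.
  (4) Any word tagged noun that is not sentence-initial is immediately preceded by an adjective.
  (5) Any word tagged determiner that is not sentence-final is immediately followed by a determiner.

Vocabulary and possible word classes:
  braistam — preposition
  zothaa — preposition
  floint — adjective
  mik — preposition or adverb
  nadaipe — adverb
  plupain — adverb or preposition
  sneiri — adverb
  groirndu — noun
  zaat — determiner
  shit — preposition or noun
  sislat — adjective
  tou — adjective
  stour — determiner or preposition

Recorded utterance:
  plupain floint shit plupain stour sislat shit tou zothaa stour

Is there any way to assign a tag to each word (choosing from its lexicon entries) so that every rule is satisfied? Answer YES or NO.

Candidates per position — 1:plupain {adverb,preposition}; 2:floint {adjective}; 3:shit {preposition,noun}; 4:plupain {adverb,preposition}; 5:stour {determiner,preposition}; 6:sislat {adjective}; 7:shit {preposition,noun}; 8:tou {adjective}; 9:zothaa {preposition}; 10:stour {determiner,preposition}.
One satisfying assignment: preposition adjective noun preposition preposition adjective preposition adjective preposition determiner.
Verifying each rule — rule 1 holds; rule 2 holds; rule 3 holds; rule 4 holds; rule 5 holds.

YES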